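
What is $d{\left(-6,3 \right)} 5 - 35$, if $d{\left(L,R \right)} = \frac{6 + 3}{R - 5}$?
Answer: $- \frac{115}{2} \approx -57.5$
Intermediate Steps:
$d{\left(L,R \right)} = \frac{9}{-5 + R}$
$d{\left(-6,3 \right)} 5 - 35 = \frac{9}{-5 + 3} \cdot 5 - 35 = \frac{9}{-2} \cdot 5 - 35 = 9 \left(- \frac{1}{2}\right) 5 - 35 = \left(- \frac{9}{2}\right) 5 - 35 = - \frac{45}{2} - 35 = - \frac{115}{2}$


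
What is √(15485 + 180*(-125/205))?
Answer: 7*√527465/41 ≈ 124.00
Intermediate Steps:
√(15485 + 180*(-125/205)) = √(15485 + 180*(-125*1/205)) = √(15485 + 180*(-25/41)) = √(15485 - 4500/41) = √(630385/41) = 7*√527465/41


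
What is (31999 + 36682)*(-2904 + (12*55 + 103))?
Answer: -147046021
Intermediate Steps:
(31999 + 36682)*(-2904 + (12*55 + 103)) = 68681*(-2904 + (660 + 103)) = 68681*(-2904 + 763) = 68681*(-2141) = -147046021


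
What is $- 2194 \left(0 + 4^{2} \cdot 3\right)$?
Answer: $-105312$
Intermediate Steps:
$- 2194 \left(0 + 4^{2} \cdot 3\right) = - 2194 \left(0 + 16 \cdot 3\right) = - 2194 \left(0 + 48\right) = \left(-2194\right) 48 = -105312$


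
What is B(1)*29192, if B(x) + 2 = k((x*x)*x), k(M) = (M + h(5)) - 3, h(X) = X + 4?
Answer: 145960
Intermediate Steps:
h(X) = 4 + X
k(M) = 6 + M (k(M) = (M + (4 + 5)) - 3 = (M + 9) - 3 = (9 + M) - 3 = 6 + M)
B(x) = 4 + x³ (B(x) = -2 + (6 + (x*x)*x) = -2 + (6 + x²*x) = -2 + (6 + x³) = 4 + x³)
B(1)*29192 = (4 + 1³)*29192 = (4 + 1)*29192 = 5*29192 = 145960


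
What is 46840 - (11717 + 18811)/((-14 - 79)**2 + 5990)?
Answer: 685660232/14639 ≈ 46838.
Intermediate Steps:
46840 - (11717 + 18811)/((-14 - 79)**2 + 5990) = 46840 - 30528/((-93)**2 + 5990) = 46840 - 30528/(8649 + 5990) = 46840 - 30528/14639 = 685660232/14639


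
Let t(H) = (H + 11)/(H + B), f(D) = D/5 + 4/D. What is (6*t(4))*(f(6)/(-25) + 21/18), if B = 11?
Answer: 819/125 ≈ 6.5520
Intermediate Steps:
f(D) = 4/D + D/5 (f(D) = D*(⅕) + 4/D = D/5 + 4/D = 4/D + D/5)
t(H) = 1 (t(H) = (H + 11)/(H + 11) = (11 + H)/(11 + H) = 1)
(6*t(4))*(f(6)/(-25) + 21/18) = (6*1)*((4/6 + (⅕)*6)/(-25) + 21/18) = 6*((4*(⅙) + 6/5)*(-1/25) + 21*(1/18)) = 6*((⅔ + 6/5)*(-1/25) + 7/6) = 6*((28/15)*(-1/25) + 7/6) = 6*(-28/375 + 7/6) = 6*(273/250) = 819/125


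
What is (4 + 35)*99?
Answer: 3861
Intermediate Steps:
(4 + 35)*99 = 39*99 = 3861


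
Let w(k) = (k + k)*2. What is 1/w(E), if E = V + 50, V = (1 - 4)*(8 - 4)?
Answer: 1/152 ≈ 0.0065789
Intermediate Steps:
V = -12 (V = -3*4 = -12)
E = 38 (E = -12 + 50 = 38)
w(k) = 4*k (w(k) = (2*k)*2 = 4*k)
1/w(E) = 1/(4*38) = 1/152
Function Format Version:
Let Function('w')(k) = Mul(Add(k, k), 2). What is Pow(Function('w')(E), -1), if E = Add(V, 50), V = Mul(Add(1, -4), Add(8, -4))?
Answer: Rational(1, 152) ≈ 0.0065789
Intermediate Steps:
V = -12 (V = Mul(-3, 4) = -12)
E = 38 (E = Add(-12, 50) = 38)
Function('w')(k) = Mul(4, k) (Function('w')(k) = Mul(Mul(2, k), 2) = Mul(4, k))
Pow(Function('w')(E), -1) = Pow(Mul(4, 38), -1) = Pow(152, -1) = Rational(1, 152)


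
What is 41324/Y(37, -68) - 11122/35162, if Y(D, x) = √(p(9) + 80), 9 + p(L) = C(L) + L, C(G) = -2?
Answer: -5561/17581 + 20662*√78/39 ≈ 4678.7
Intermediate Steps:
p(L) = -11 + L (p(L) = -9 + (-2 + L) = -11 + L)
Y(D, x) = √78 (Y(D, x) = √((-11 + 9) + 80) = √(-2 + 80) = √78)
41324/Y(37, -68) - 11122/35162 = 41324/(√78) - 11122/35162 = 41324*(√78/78) - 11122*1/35162 = 20662*√78/39 - 5561/17581 = -5561/17581 + 20662*√78/39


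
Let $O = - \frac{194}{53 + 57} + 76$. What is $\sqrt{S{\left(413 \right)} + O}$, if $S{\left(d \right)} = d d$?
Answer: $\frac{\sqrt{516195790}}{55} \approx 413.09$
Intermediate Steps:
$S{\left(d \right)} = d^{2}$
$O = \frac{4083}{55}$ ($O = - \frac{194}{110} + 76 = \left(-194\right) \frac{1}{110} + 76 = - \frac{97}{55} + 76 = \frac{4083}{55} \approx 74.236$)
$\sqrt{S{\left(413 \right)} + O} = \sqrt{413^{2} + \frac{4083}{55}} = \sqrt{170569 + \frac{4083}{55}} = \sqrt{\frac{9385378}{55}} = \frac{\sqrt{516195790}}{55}$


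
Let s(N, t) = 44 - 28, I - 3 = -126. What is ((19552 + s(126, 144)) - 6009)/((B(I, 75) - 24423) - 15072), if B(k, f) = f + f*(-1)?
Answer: -13559/39495 ≈ -0.34331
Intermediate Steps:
I = -123 (I = 3 - 126 = -123)
s(N, t) = 16
B(k, f) = 0 (B(k, f) = f - f = 0)
((19552 + s(126, 144)) - 6009)/((B(I, 75) - 24423) - 15072) = ((19552 + 16) - 6009)/((0 - 24423) - 15072) = (19568 - 6009)/(-24423 - 15072) = 13559/(-39495) = 13559*(-1/39495) = -13559/39495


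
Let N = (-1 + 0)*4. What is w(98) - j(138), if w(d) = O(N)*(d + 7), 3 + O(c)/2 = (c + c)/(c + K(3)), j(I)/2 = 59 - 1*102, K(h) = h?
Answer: 1136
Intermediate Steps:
N = -4 (N = -1*4 = -4)
j(I) = -86 (j(I) = 2*(59 - 1*102) = 2*(59 - 102) = 2*(-43) = -86)
O(c) = -6 + 4*c/(3 + c) (O(c) = -6 + 2*((c + c)/(c + 3)) = -6 + 2*((2*c)/(3 + c)) = -6 + 2*(2*c/(3 + c)) = -6 + 4*c/(3 + c))
w(d) = 70 + 10*d (w(d) = (2*(-9 - 1*(-4))/(3 - 4))*(d + 7) = (2*(-9 + 4)/(-1))*(7 + d) = (2*(-1)*(-5))*(7 + d) = 10*(7 + d) = 70 + 10*d)
w(98) - j(138) = (70 + 10*98) - 1*(-86) = (70 + 980) + 86 = 1050 + 86 = 1136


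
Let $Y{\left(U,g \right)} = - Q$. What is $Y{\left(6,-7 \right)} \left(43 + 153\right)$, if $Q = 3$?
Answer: $-588$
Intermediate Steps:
$Y{\left(U,g \right)} = -3$ ($Y{\left(U,g \right)} = \left(-1\right) 3 = -3$)
$Y{\left(6,-7 \right)} \left(43 + 153\right) = - 3 \left(43 + 153\right) = \left(-3\right) 196 = -588$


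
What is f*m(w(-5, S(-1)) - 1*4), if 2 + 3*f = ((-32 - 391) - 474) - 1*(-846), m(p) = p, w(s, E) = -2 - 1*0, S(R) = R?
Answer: 106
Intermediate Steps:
w(s, E) = -2 (w(s, E) = -2 + 0 = -2)
f = -53/3 (f = -⅔ + (((-32 - 391) - 474) - 1*(-846))/3 = -⅔ + ((-423 - 474) + 846)/3 = -⅔ + (-897 + 846)/3 = -⅔ + (⅓)*(-51) = -⅔ - 17 = -53/3 ≈ -17.667)
f*m(w(-5, S(-1)) - 1*4) = -53*(-2 - 1*4)/3 = -53*(-2 - 4)/3 = -53/3*(-6) = 106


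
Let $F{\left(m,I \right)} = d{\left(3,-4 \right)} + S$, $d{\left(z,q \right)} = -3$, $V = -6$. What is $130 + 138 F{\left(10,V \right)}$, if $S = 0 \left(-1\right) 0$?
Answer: $-284$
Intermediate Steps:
$S = 0$ ($S = 0 \cdot 0 = 0$)
$F{\left(m,I \right)} = -3$ ($F{\left(m,I \right)} = -3 + 0 = -3$)
$130 + 138 F{\left(10,V \right)} = 130 + 138 \left(-3\right) = 130 - 414 = -284$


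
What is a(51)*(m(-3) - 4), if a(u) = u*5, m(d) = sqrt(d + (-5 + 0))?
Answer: -1020 + 510*I*sqrt(2) ≈ -1020.0 + 721.25*I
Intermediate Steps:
m(d) = sqrt(-5 + d) (m(d) = sqrt(d - 5) = sqrt(-5 + d))
a(u) = 5*u
a(51)*(m(-3) - 4) = (5*51)*(sqrt(-5 - 3) - 4) = 255*(sqrt(-8) - 4) = 255*(2*I*sqrt(2) - 4) = 255*(-4 + 2*I*sqrt(2)) = -1020 + 510*I*sqrt(2)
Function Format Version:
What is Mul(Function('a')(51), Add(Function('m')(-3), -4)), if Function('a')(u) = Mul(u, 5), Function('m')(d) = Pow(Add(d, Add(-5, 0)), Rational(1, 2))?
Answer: Add(-1020, Mul(510, I, Pow(2, Rational(1, 2)))) ≈ Add(-1020.0, Mul(721.25, I))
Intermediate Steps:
Function('m')(d) = Pow(Add(-5, d), Rational(1, 2)) (Function('m')(d) = Pow(Add(d, -5), Rational(1, 2)) = Pow(Add(-5, d), Rational(1, 2)))
Function('a')(u) = Mul(5, u)
Mul(Function('a')(51), Add(Function('m')(-3), -4)) = Mul(Mul(5, 51), Add(Pow(Add(-5, -3), Rational(1, 2)), -4)) = Mul(255, Add(Pow(-8, Rational(1, 2)), -4)) = Mul(255, Add(Mul(2, I, Pow(2, Rational(1, 2))), -4)) = Mul(255, Add(-4, Mul(2, I, Pow(2, Rational(1, 2))))) = Add(-1020, Mul(510, I, Pow(2, Rational(1, 2))))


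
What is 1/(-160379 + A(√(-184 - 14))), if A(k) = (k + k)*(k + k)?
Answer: -1/161171 ≈ -6.2046e-6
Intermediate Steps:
A(k) = 4*k² (A(k) = (2*k)*(2*k) = 4*k²)
1/(-160379 + A(√(-184 - 14))) = 1/(-160379 + 4*(√(-184 - 14))²) = 1/(-160379 + 4*(√(-198))²) = 1/(-160379 + 4*(3*I*√22)²) = 1/(-160379 + 4*(-198)) = 1/(-160379 - 792) = 1/(-161171) = -1/161171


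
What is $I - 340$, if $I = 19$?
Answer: $-321$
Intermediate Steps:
$I - 340 = 19 - 340 = -321$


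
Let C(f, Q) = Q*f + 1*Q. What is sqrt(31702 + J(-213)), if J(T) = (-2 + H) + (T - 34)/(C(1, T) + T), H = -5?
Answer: 2*sqrt(359496998)/213 ≈ 178.03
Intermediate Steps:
C(f, Q) = Q + Q*f (C(f, Q) = Q*f + Q = Q + Q*f)
J(T) = -7 + (-34 + T)/(3*T) (J(T) = (-2 - 5) + (T - 34)/(T*(1 + 1) + T) = -7 + (-34 + T)/(T*2 + T) = -7 + (-34 + T)/(2*T + T) = -7 + (-34 + T)/((3*T)) = -7 + (-34 + T)*(1/(3*T)) = -7 + (-34 + T)/(3*T))
sqrt(31702 + J(-213)) = sqrt(31702 + (2/3)*(-17 - 10*(-213))/(-213)) = sqrt(31702 + (2/3)*(-1/213)*(-17 + 2130)) = sqrt(31702 + (2/3)*(-1/213)*2113) = sqrt(31702 - 4226/639) = sqrt(20253352/639) = 2*sqrt(359496998)/213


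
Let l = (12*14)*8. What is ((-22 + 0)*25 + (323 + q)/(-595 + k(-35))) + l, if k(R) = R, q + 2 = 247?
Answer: 249826/315 ≈ 793.10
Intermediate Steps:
q = 245 (q = -2 + 247 = 245)
l = 1344 (l = 168*8 = 1344)
((-22 + 0)*25 + (323 + q)/(-595 + k(-35))) + l = ((-22 + 0)*25 + (323 + 245)/(-595 - 35)) + 1344 = (-22*25 + 568/(-630)) + 1344 = (-550 + 568*(-1/630)) + 1344 = (-550 - 284/315) + 1344 = -173534/315 + 1344 = 249826/315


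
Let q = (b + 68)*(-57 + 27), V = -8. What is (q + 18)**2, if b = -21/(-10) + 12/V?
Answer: 4161600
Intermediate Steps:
b = 3/5 (b = -21/(-10) + 12/(-8) = -21*(-1/10) + 12*(-1/8) = 21/10 - 3/2 = 3/5 ≈ 0.60000)
q = -2058 (q = (3/5 + 68)*(-57 + 27) = (343/5)*(-30) = -2058)
(q + 18)**2 = (-2058 + 18)**2 = (-2040)**2 = 4161600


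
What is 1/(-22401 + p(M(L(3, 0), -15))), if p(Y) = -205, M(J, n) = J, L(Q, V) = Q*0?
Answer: -1/22606 ≈ -4.4236e-5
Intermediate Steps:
L(Q, V) = 0
1/(-22401 + p(M(L(3, 0), -15))) = 1/(-22401 - 205) = 1/(-22606) = -1/22606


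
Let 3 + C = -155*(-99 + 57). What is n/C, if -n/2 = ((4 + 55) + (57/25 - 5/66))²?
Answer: -10198374169/8857653750 ≈ -1.1514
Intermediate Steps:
C = 6507 (C = -3 - 155*(-99 + 57) = -3 - 155*(-42) = -3 + 6510 = 6507)
n = -10198374169/1361250 (n = -2*((4 + 55) + (57/25 - 5/66))² = -2*(59 + (57*(1/25) - 5*1/66))² = -2*(59 + (57/25 - 5/66))² = -2*(59 + 3637/1650)² = -2*(100987/1650)² = -2*10198374169/2722500 = -10198374169/1361250 ≈ -7491.9)
n/C = -10198374169/1361250/6507 = -10198374169/1361250*1/6507 = -10198374169/8857653750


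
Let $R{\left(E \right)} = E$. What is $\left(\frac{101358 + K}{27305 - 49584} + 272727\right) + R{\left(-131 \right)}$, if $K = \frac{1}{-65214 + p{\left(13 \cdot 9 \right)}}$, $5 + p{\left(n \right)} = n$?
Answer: $\frac{395368672812453}{1450407458} \approx 2.7259 \cdot 10^{5}$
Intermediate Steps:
$p{\left(n \right)} = -5 + n$
$K = - \frac{1}{65102}$ ($K = \frac{1}{-65214 + \left(-5 + 13 \cdot 9\right)} = \frac{1}{-65214 + \left(-5 + 117\right)} = \frac{1}{-65214 + 112} = \frac{1}{-65102} = - \frac{1}{65102} \approx -1.5361 \cdot 10^{-5}$)
$\left(\frac{101358 + K}{27305 - 49584} + 272727\right) + R{\left(-131 \right)} = \left(\frac{101358 - \frac{1}{65102}}{27305 - 49584} + 272727\right) - 131 = \left(\frac{6598608515}{65102 \left(-22279\right)} + 272727\right) - 131 = \left(\frac{6598608515}{65102} \left(- \frac{1}{22279}\right) + 272727\right) - 131 = \left(- \frac{6598608515}{1450407458} + 272727\right) - 131 = \frac{395558676189451}{1450407458} - 131 = \frac{395368672812453}{1450407458}$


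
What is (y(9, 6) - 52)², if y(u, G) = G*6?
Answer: 256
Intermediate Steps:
y(u, G) = 6*G
(y(9, 6) - 52)² = (6*6 - 52)² = (36 - 52)² = (-16)² = 256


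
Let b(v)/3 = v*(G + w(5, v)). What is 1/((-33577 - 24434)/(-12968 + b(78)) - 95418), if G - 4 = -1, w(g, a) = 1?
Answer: -12032/1148011365 ≈ -1.0481e-5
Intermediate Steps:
G = 3 (G = 4 - 1 = 3)
b(v) = 12*v (b(v) = 3*(v*(3 + 1)) = 3*(v*4) = 3*(4*v) = 12*v)
1/((-33577 - 24434)/(-12968 + b(78)) - 95418) = 1/((-33577 - 24434)/(-12968 + 12*78) - 95418) = 1/(-58011/(-12968 + 936) - 95418) = 1/(-58011/(-12032) - 95418) = 1/(-58011*(-1/12032) - 95418) = 1/(58011/12032 - 95418) = 1/(-1148011365/12032) = -12032/1148011365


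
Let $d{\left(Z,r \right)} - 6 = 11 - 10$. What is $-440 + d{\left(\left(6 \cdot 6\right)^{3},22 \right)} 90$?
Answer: $190$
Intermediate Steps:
$d{\left(Z,r \right)} = 7$ ($d{\left(Z,r \right)} = 6 + \left(11 - 10\right) = 6 + 1 = 7$)
$-440 + d{\left(\left(6 \cdot 6\right)^{3},22 \right)} 90 = -440 + 7 \cdot 90 = -440 + 630 = 190$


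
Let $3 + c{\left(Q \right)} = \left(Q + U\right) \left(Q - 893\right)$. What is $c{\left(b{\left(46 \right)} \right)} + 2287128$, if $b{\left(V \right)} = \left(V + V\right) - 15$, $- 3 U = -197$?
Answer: $2170709$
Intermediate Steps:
$U = \frac{197}{3}$ ($U = \left(- \frac{1}{3}\right) \left(-197\right) = \frac{197}{3} \approx 65.667$)
$b{\left(V \right)} = -15 + 2 V$ ($b{\left(V \right)} = 2 V - 15 = -15 + 2 V$)
$c{\left(Q \right)} = -3 + \left(-893 + Q\right) \left(\frac{197}{3} + Q\right)$ ($c{\left(Q \right)} = -3 + \left(Q + \frac{197}{3}\right) \left(Q - 893\right) = -3 + \left(\frac{197}{3} + Q\right) \left(-893 + Q\right) = -3 + \left(-893 + Q\right) \left(\frac{197}{3} + Q\right)$)
$c{\left(b{\left(46 \right)} \right)} + 2287128 = \left(- \frac{175930}{3} + \left(-15 + 2 \cdot 46\right)^{2} - \frac{2482 \left(-15 + 2 \cdot 46\right)}{3}\right) + 2287128 = \left(- \frac{175930}{3} + \left(-15 + 92\right)^{2} - \frac{2482 \left(-15 + 92\right)}{3}\right) + 2287128 = \left(- \frac{175930}{3} + 77^{2} - \frac{191114}{3}\right) + 2287128 = \left(- \frac{175930}{3} + 5929 - \frac{191114}{3}\right) + 2287128 = -116419 + 2287128 = 2170709$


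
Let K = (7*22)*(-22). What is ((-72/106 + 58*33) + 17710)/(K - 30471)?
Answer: -1040036/1794527 ≈ -0.57956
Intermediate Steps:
K = -3388 (K = 154*(-22) = -3388)
((-72/106 + 58*33) + 17710)/(K - 30471) = ((-72/106 + 58*33) + 17710)/(-3388 - 30471) = ((-72*1/106 + 1914) + 17710)/(-33859) = ((-36/53 + 1914) + 17710)*(-1/33859) = (101406/53 + 17710)*(-1/33859) = (1040036/53)*(-1/33859) = -1040036/1794527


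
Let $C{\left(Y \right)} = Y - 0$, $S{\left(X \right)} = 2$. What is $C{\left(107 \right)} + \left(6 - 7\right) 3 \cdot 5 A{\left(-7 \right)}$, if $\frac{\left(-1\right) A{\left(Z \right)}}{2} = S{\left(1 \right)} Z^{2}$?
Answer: $3047$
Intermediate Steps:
$A{\left(Z \right)} = - 4 Z^{2}$ ($A{\left(Z \right)} = - 2 \cdot 2 Z^{2} = - 4 Z^{2}$)
$C{\left(Y \right)} = Y$ ($C{\left(Y \right)} = Y + 0 = Y$)
$C{\left(107 \right)} + \left(6 - 7\right) 3 \cdot 5 A{\left(-7 \right)} = 107 + \left(6 - 7\right) 3 \cdot 5 \left(- 4 \left(-7\right)^{2}\right) = 107 + \left(-1\right) 15 \left(\left(-4\right) 49\right) = 107 - -2940 = 107 + 2940 = 3047$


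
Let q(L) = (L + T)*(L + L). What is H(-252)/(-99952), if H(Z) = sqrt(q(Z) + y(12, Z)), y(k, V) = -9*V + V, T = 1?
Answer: -3*sqrt(3570)/49976 ≈ -0.0035867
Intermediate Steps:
y(k, V) = -8*V
q(L) = 2*L*(1 + L) (q(L) = (L + 1)*(L + L) = (1 + L)*(2*L) = 2*L*(1 + L))
H(Z) = sqrt(-8*Z + 2*Z*(1 + Z)) (H(Z) = sqrt(2*Z*(1 + Z) - 8*Z) = sqrt(-8*Z + 2*Z*(1 + Z)))
H(-252)/(-99952) = (sqrt(2)*sqrt(-252*(-3 - 252)))/(-99952) = (sqrt(2)*sqrt(-252*(-255)))*(-1/99952) = (sqrt(2)*sqrt(64260))*(-1/99952) = (sqrt(2)*(6*sqrt(1785)))*(-1/99952) = (6*sqrt(3570))*(-1/99952) = -3*sqrt(3570)/49976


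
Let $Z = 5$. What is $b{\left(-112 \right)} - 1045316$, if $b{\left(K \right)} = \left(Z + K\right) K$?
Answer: $-1033332$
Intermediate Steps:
$b{\left(K \right)} = K \left(5 + K\right)$ ($b{\left(K \right)} = \left(5 + K\right) K = K \left(5 + K\right)$)
$b{\left(-112 \right)} - 1045316 = - 112 \left(5 - 112\right) - 1045316 = \left(-112\right) \left(-107\right) - 1045316 = 11984 - 1045316 = -1033332$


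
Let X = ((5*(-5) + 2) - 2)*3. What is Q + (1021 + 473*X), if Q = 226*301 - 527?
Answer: 33045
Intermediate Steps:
Q = 67499 (Q = 68026 - 527 = 67499)
X = -75 (X = ((-25 + 2) - 2)*3 = (-23 - 2)*3 = -25*3 = -75)
Q + (1021 + 473*X) = 67499 + (1021 + 473*(-75)) = 67499 + (1021 - 35475) = 67499 - 34454 = 33045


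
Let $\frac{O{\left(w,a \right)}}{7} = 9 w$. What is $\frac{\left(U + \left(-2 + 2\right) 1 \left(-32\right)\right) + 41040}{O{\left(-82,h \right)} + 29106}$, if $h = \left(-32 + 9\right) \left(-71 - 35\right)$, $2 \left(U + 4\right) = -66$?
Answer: $\frac{41003}{23940} \approx 1.7127$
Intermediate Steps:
$U = -37$ ($U = -4 + \frac{1}{2} \left(-66\right) = -4 - 33 = -37$)
$h = 2438$ ($h = \left(-23\right) \left(-106\right) = 2438$)
$O{\left(w,a \right)} = 63 w$ ($O{\left(w,a \right)} = 7 \cdot 9 w = 63 w$)
$\frac{\left(U + \left(-2 + 2\right) 1 \left(-32\right)\right) + 41040}{O{\left(-82,h \right)} + 29106} = \frac{\left(-37 + \left(-2 + 2\right) 1 \left(-32\right)\right) + 41040}{63 \left(-82\right) + 29106} = \frac{\left(-37 + 0 \cdot 1 \left(-32\right)\right) + 41040}{-5166 + 29106} = \frac{\left(-37 + 0 \left(-32\right)\right) + 41040}{23940} = \left(\left(-37 + 0\right) + 41040\right) \frac{1}{23940} = \left(-37 + 41040\right) \frac{1}{23940} = 41003 \cdot \frac{1}{23940} = \frac{41003}{23940}$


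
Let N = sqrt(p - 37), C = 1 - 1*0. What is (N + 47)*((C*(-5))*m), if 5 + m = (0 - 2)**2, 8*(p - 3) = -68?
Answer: 235 + 5*I*sqrt(170)/2 ≈ 235.0 + 32.596*I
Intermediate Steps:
p = -11/2 (p = 3 + (1/8)*(-68) = 3 - 17/2 = -11/2 ≈ -5.5000)
C = 1 (C = 1 + 0 = 1)
m = -1 (m = -5 + (0 - 2)**2 = -5 + (-2)**2 = -5 + 4 = -1)
N = I*sqrt(170)/2 (N = sqrt(-11/2 - 37) = sqrt(-85/2) = I*sqrt(170)/2 ≈ 6.5192*I)
(N + 47)*((C*(-5))*m) = (I*sqrt(170)/2 + 47)*((1*(-5))*(-1)) = (47 + I*sqrt(170)/2)*(-5*(-1)) = (47 + I*sqrt(170)/2)*5 = 235 + 5*I*sqrt(170)/2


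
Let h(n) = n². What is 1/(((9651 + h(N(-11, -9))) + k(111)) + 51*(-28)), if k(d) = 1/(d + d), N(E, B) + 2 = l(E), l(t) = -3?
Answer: 222/1831057 ≈ 0.00012124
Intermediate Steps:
N(E, B) = -5 (N(E, B) = -2 - 3 = -5)
k(d) = 1/(2*d)
1/(((9651 + h(N(-11, -9))) + k(111)) + 51*(-28)) = 1/(((9651 + (-5)²) + (½)/111) + 51*(-28)) = 1/(((9651 + 25) + (½)*(1/111)) - 1428) = 1/((9676 + 1/222) - 1428) = 1/(2148073/222 - 1428) = 1/(1831057/222) = 222/1831057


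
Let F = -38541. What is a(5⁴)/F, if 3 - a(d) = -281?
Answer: -284/38541 ≈ -0.0073688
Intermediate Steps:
a(d) = 284 (a(d) = 3 - 1*(-281) = 3 + 281 = 284)
a(5⁴)/F = 284/(-38541) = 284*(-1/38541) = -284/38541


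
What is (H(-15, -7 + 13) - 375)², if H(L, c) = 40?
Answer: 112225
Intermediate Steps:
(H(-15, -7 + 13) - 375)² = (40 - 375)² = (-335)² = 112225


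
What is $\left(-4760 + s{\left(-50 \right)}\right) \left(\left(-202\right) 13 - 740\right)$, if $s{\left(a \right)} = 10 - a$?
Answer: $15820200$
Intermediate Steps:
$\left(-4760 + s{\left(-50 \right)}\right) \left(\left(-202\right) 13 - 740\right) = \left(-4760 + \left(10 - -50\right)\right) \left(\left(-202\right) 13 - 740\right) = \left(-4760 + \left(10 + 50\right)\right) \left(-2626 - 740\right) = \left(-4760 + 60\right) \left(-3366\right) = \left(-4700\right) \left(-3366\right) = 15820200$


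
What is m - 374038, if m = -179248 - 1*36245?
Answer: -589531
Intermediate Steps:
m = -215493 (m = -179248 - 36245 = -215493)
m - 374038 = -215493 - 374038 = -589531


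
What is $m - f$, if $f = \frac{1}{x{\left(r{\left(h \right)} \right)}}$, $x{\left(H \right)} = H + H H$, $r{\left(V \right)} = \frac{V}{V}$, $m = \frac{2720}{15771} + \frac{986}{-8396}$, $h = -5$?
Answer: $- \frac{14729936}{33103329} \approx -0.44497$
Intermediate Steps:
$m = \frac{3643457}{66206658}$ ($m = 2720 \cdot \frac{1}{15771} + 986 \left(- \frac{1}{8396}\right) = \frac{2720}{15771} - \frac{493}{4198} = \frac{3643457}{66206658} \approx 0.055032$)
$r{\left(V \right)} = 1$
$x{\left(H \right)} = H + H^{2}$
$f = \frac{1}{2}$ ($f = \frac{1}{1 \left(1 + 1\right)} = \frac{1}{1 \cdot 2} = \frac{1}{2} \approx 0.5$)
$m - f = \frac{3643457}{66206658} - \frac{1}{2} = - \frac{14729936}{33103329}$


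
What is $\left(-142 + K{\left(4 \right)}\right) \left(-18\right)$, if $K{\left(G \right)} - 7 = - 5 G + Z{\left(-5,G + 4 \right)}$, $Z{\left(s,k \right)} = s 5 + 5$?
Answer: $3150$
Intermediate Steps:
$Z{\left(s,k \right)} = 5 + 5 s$ ($Z{\left(s,k \right)} = 5 s + 5 = 5 + 5 s$)
$K{\left(G \right)} = -13 - 5 G$ ($K{\left(G \right)} = 7 - \left(20 + 5 G\right) = -13 - 5 G$)
$\left(-142 + K{\left(4 \right)}\right) \left(-18\right) = \left(-142 - 33\right) \left(-18\right) = \left(-175\right) \left(-18\right) = 3150$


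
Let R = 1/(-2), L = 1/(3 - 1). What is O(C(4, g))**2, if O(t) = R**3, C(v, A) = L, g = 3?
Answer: 1/64 ≈ 0.015625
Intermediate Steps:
L = 1/2 ≈ 0.50000
R = -1/2 ≈ -0.50000
C(v, A) = 1/2
O(t) = -1/8 (O(t) = (-1/2)**3 = -1/8)
O(C(4, g))**2 = (-1/8)**2 = 1/64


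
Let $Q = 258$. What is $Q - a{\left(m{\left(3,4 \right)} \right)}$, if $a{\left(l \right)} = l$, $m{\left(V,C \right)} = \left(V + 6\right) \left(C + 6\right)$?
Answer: $168$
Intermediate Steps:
$m{\left(V,C \right)} = \left(6 + C\right) \left(6 + V\right)$ ($m{\left(V,C \right)} = \left(6 + V\right) \left(6 + C\right) = \left(6 + C\right) \left(6 + V\right)$)
$Q - a{\left(m{\left(3,4 \right)} \right)} = 258 - \left(36 + 6 \cdot 4 + 6 \cdot 3 + 4 \cdot 3\right) = 258 - \left(36 + 24 + 18 + 12\right) = 258 - 90 = 168$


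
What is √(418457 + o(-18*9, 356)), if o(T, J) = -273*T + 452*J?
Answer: √623595 ≈ 789.68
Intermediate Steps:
√(418457 + o(-18*9, 356)) = √(418457 + (-(-4914)*9 + 452*356)) = √(418457 + (-273*(-162) + 160912)) = √(418457 + (44226 + 160912)) = √(418457 + 205138) = √623595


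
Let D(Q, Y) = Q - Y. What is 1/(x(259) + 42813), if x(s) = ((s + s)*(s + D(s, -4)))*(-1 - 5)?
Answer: -1/1579563 ≈ -6.3309e-7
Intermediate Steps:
x(s) = -12*s*(4 + 2*s) (x(s) = ((s + s)*(s + (s - 1*(-4))))*(-1 - 5) = ((2*s)*(s + (s + 4)))*(-6) = ((2*s)*(s + (4 + s)))*(-6) = ((2*s)*(4 + 2*s))*(-6) = (2*s*(4 + 2*s))*(-6) = -12*s*(4 + 2*s))
1/(x(259) + 42813) = 1/(-24*259*(2 + 259) + 42813) = 1/(-24*259*261 + 42813) = 1/(-1622376 + 42813) = 1/(-1579563) = -1/1579563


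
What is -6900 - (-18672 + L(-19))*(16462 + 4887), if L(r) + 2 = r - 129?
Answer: 401823978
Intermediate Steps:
L(r) = -131 + r (L(r) = -2 + (r - 129) = -2 + (-129 + r) = -131 + r)
-6900 - (-18672 + L(-19))*(16462 + 4887) = -6900 - (-18672 + (-131 - 19))*(16462 + 4887) = -6900 - (-18672 - 150)*21349 = -6900 - (-18822)*21349 = -6900 - 1*(-401830878) = -6900 + 401830878 = 401823978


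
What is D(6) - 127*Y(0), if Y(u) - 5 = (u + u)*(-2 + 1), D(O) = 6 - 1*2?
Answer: -631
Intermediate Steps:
D(O) = 4 (D(O) = 6 - 2 = 4)
Y(u) = 5 - 2*u (Y(u) = 5 + (u + u)*(-2 + 1) = 5 + (2*u)*(-1) = 5 - 2*u)
D(6) - 127*Y(0) = 4 - 127*(5 - 2*0) = 4 - 127*(5 + 0) = 4 - 127*5 = 4 - 635 = -631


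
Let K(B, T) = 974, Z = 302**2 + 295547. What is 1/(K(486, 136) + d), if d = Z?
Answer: 1/387725 ≈ 2.5791e-6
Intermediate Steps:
Z = 386751 (Z = 91204 + 295547 = 386751)
d = 386751
1/(K(486, 136) + d) = 1/(974 + 386751) = 1/387725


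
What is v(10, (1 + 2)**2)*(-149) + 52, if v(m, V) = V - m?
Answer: 201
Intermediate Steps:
v(10, (1 + 2)**2)*(-149) + 52 = ((1 + 2)**2 - 1*10)*(-149) + 52 = (3**2 - 10)*(-149) + 52 = (9 - 10)*(-149) + 52 = -1*(-149) + 52 = 149 + 52 = 201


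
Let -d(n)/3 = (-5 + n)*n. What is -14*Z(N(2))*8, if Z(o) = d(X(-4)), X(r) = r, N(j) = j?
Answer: 12096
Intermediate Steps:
d(n) = -3*n*(-5 + n) (d(n) = -3*(-5 + n)*n = -3*n*(-5 + n))
Z(o) = -108 (Z(o) = 3*(-4)*(5 - 1*(-4)) = 3*(-4)*(5 + 4) = 3*(-4)*9 = -108)
-14*Z(N(2))*8 = -14*(-108)*8 = 1512*8 = 12096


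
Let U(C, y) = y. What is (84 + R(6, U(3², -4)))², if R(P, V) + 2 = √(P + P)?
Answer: 6736 + 328*√3 ≈ 7304.1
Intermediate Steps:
R(P, V) = -2 + √2*√P (R(P, V) = -2 + √(P + P) = -2 + √(2*P) = -2 + √2*√P)
(84 + R(6, U(3², -4)))² = (84 + (-2 + √2*√6))² = (84 + (-2 + 2*√3))² = (82 + 2*√3)²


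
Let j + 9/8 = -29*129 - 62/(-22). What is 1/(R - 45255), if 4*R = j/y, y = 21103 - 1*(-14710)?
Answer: -12606176/570492823939 ≈ -2.2097e-5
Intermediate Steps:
y = 35813 (y = 21103 + 14710 = 35813)
j = -329059/88 (j = -9/8 + (-29*129 - 62/(-22)) = -9/8 + (-3741 - 62*(-1/22)) = -9/8 + (-3741 + 31/11) = -9/8 - 41120/11 = -329059/88 ≈ -3739.3)
R = -329059/12606176 (R = (-329059/88/35813)/4 = (-329059/88*1/35813)/4 = (¼)*(-329059/3151544) = -329059/12606176 ≈ -0.026103)
1/(R - 45255) = 1/(-329059/12606176 - 45255) = 1/(-570492823939/12606176) = -12606176/570492823939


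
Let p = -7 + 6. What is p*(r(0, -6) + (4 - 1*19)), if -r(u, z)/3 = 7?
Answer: 36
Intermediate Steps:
r(u, z) = -21 (r(u, z) = -3*7 = -21)
p = -1
p*(r(0, -6) + (4 - 1*19)) = -(-21 + (4 - 1*19)) = -(-21 + (4 - 19)) = -(-21 - 15) = -1*(-36) = 36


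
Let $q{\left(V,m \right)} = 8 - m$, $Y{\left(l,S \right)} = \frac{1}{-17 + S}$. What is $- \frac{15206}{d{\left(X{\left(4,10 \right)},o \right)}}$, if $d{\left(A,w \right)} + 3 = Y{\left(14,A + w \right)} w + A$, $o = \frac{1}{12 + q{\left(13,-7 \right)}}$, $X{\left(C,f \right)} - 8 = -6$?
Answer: $\frac{6143224}{405} \approx 15168.0$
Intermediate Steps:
$X{\left(C,f \right)} = 2$ ($X{\left(C,f \right)} = 8 - 6 = 2$)
$o = \frac{1}{27}$ ($o = \frac{1}{12 + \left(8 - -7\right)} = \frac{1}{12 + \left(8 + 7\right)} = \frac{1}{12 + 15} = \frac{1}{27} \approx 0.037037$)
$d{\left(A,w \right)} = -3 + A + \frac{w}{-17 + A + w}$ ($d{\left(A,w \right)} = -3 + \left(\frac{w}{-17 + \left(A + w\right)} + A\right) = -3 + \left(\frac{w}{-17 + A + w} + A\right) = -3 + \left(A + \frac{w}{-17 + A + w}\right) = -3 + A + \frac{w}{-17 + A + w}$)
$- \frac{15206}{d{\left(X{\left(4,10 \right)},o \right)}} = - \frac{15206}{\frac{1}{-17 + 2 + \frac{1}{27}} \left(\frac{1}{27} + \left(-3 + 2\right) \left(-17 + 2 + \frac{1}{27}\right)\right)} = - \frac{15206}{\frac{1}{- \frac{404}{27}} \left(\frac{1}{27} - - \frac{404}{27}\right)} = - \frac{15206}{\left(- \frac{27}{404}\right) \left(\frac{1}{27} + \frac{404}{27}\right)} = - \frac{15206}{\left(- \frac{27}{404}\right) 15} = - \frac{15206}{- \frac{405}{404}} = \left(-15206\right) \left(- \frac{404}{405}\right) = \frac{6143224}{405}$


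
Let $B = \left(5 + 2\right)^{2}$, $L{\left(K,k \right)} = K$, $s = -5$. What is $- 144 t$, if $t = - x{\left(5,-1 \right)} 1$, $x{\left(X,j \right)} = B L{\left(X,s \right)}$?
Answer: $35280$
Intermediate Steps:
$B = 49$ ($B = 7^{2} = 49$)
$x{\left(X,j \right)} = 49 X$
$t = -245$ ($t = - 49 \cdot 5 \cdot 1 = \left(-1\right) 245 \cdot 1 = \left(-245\right) 1 = -245$)
$- 144 t = \left(-144\right) \left(-245\right) = 35280$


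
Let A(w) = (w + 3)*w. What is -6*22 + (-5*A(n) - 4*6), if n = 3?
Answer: -246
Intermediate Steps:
A(w) = w*(3 + w) (A(w) = (3 + w)*w = w*(3 + w))
-6*22 + (-5*A(n) - 4*6) = -6*22 + (-15*(3 + 3) - 4*6) = -132 + (-15*6 - 24) = -132 + (-5*18 - 24) = -132 + (-90 - 24) = -132 - 114 = -246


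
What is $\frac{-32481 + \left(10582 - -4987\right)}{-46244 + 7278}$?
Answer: $\frac{8456}{19483} \approx 0.43402$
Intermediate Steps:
$\frac{-32481 + \left(10582 - -4987\right)}{-46244 + 7278} = \frac{-32481 + \left(10582 + 4987\right)}{-38966} = \left(-32481 + 15569\right) \left(- \frac{1}{38966}\right) = \left(-16912\right) \left(- \frac{1}{38966}\right) = \frac{8456}{19483}$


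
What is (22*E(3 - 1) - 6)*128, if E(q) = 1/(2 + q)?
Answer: -64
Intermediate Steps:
(22*E(3 - 1) - 6)*128 = (22/(2 + (3 - 1)) - 6)*128 = (22/(2 + 2) - 6)*128 = (22/4 - 6)*128 = (22*(1/4) - 6)*128 = (11/2 - 6)*128 = -1/2*128 = -64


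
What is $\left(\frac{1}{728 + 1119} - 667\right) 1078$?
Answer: $- \frac{1328039944}{1847} \approx -7.1903 \cdot 10^{5}$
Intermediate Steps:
$\left(\frac{1}{728 + 1119} - 667\right) 1078 = \left(\frac{1}{1847} - 667\right) 1078 = \left(- \frac{1231948}{1847}\right) 1078 = - \frac{1328039944}{1847}$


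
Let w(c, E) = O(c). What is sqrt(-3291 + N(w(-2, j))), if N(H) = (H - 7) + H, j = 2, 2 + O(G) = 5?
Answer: 2*I*sqrt(823) ≈ 57.376*I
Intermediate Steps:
O(G) = 3 (O(G) = -2 + 5 = 3)
w(c, E) = 3
N(H) = -7 + 2*H (N(H) = (-7 + H) + H = -7 + 2*H)
sqrt(-3291 + N(w(-2, j))) = sqrt(-3291 + (-7 + 2*3)) = sqrt(-3291 + (-7 + 6)) = sqrt(-3291 - 1) = sqrt(-3292) = 2*I*sqrt(823)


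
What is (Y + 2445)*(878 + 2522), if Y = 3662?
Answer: 20763800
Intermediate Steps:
(Y + 2445)*(878 + 2522) = (3662 + 2445)*(878 + 2522) = 6107*3400 = 20763800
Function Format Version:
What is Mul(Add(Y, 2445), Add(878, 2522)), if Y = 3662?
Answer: 20763800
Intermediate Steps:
Mul(Add(Y, 2445), Add(878, 2522)) = Mul(Add(3662, 2445), Add(878, 2522)) = Mul(6107, 3400) = 20763800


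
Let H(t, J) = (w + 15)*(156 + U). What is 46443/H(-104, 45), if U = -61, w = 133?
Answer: 46443/14060 ≈ 3.3032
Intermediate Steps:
H(t, J) = 14060 (H(t, J) = (133 + 15)*(156 - 61) = 148*95 = 14060)
46443/H(-104, 45) = 46443/14060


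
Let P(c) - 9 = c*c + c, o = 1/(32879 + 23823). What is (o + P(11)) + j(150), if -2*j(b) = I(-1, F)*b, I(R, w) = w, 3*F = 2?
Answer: 5159883/56702 ≈ 91.000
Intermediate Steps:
F = ⅔ (F = (⅓)*2 = ⅔ ≈ 0.66667)
j(b) = -b/3
o = 1/56702 ≈ 1.7636e-5
P(c) = 9 + c + c² (P(c) = 9 + (c*c + c) = 9 + (c² + c) = 9 + (c + c²) = 9 + c + c²)
(o + P(11)) + j(150) = (1/56702 + (9 + 11 + 11²)) - ⅓*150 = (1/56702 + (9 + 11 + 121)) - 50 = (1/56702 + 141) - 50 = 7994983/56702 - 50 = 5159883/56702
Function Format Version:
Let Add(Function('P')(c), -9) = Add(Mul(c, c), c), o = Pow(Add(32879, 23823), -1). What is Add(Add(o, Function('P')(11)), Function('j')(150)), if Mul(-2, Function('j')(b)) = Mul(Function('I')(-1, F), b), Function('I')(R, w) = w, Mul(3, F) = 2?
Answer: Rational(5159883, 56702) ≈ 91.000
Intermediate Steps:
F = Rational(2, 3) (F = Mul(Rational(1, 3), 2) = Rational(2, 3) ≈ 0.66667)
Function('j')(b) = Mul(Rational(-1, 3), b) (Function('j')(b) = Mul(Rational(-1, 2), Mul(Rational(2, 3), b)) = Mul(Rational(-1, 3), b))
o = Rational(1, 56702) (o = Pow(56702, -1) = Rational(1, 56702) ≈ 1.7636e-5)
Function('P')(c) = Add(9, c, Pow(c, 2)) (Function('P')(c) = Add(9, Add(Mul(c, c), c)) = Add(9, Add(Pow(c, 2), c)) = Add(9, Add(c, Pow(c, 2))) = Add(9, c, Pow(c, 2)))
Add(Add(o, Function('P')(11)), Function('j')(150)) = Add(Add(Rational(1, 56702), Add(9, 11, Pow(11, 2))), Mul(Rational(-1, 3), 150)) = Add(Add(Rational(1, 56702), Add(9, 11, 121)), -50) = Add(Add(Rational(1, 56702), 141), -50) = Add(Rational(7994983, 56702), -50) = Rational(5159883, 56702)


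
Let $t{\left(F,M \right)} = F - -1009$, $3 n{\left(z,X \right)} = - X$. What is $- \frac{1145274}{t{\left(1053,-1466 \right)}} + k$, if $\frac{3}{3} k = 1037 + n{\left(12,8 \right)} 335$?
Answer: $- \frac{1273550}{3093} \approx -411.75$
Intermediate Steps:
$n{\left(z,X \right)} = - \frac{X}{3}$ ($n{\left(z,X \right)} = \frac{\left(-1\right) X}{3} = - \frac{X}{3}$)
$t{\left(F,M \right)} = 1009 + F$ ($t{\left(F,M \right)} = F + 1009 = 1009 + F$)
$k = \frac{431}{3}$ ($k = 1037 + \left(- \frac{1}{3}\right) 8 \cdot 335 = 1037 - \frac{2680}{3} = \frac{431}{3} \approx 143.67$)
$- \frac{1145274}{t{\left(1053,-1466 \right)}} + k = - \frac{1145274}{1009 + 1053} + \frac{431}{3} = - \frac{1145274}{2062} + \frac{431}{3} = \left(-1145274\right) \frac{1}{2062} + \frac{431}{3} = - \frac{572637}{1031} + \frac{431}{3} = - \frac{1273550}{3093}$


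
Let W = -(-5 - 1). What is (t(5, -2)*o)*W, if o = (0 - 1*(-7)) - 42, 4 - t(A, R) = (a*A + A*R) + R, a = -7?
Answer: -10710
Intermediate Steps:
t(A, R) = 4 - R + 7*A - A*R (t(A, R) = 4 - ((-7*A + A*R) + R) = 4 - (R - 7*A + A*R) = 4 + (-R + 7*A - A*R) = 4 - R + 7*A - A*R)
o = -35 (o = (0 + 7) - 42 = 7 - 42 = -35)
W = 6 (W = -1*(-6) = 6)
(t(5, -2)*o)*W = ((4 - 1*(-2) + 7*5 - 1*5*(-2))*(-35))*6 = ((4 + 2 + 35 + 10)*(-35))*6 = (51*(-35))*6 = -1785*6 = -10710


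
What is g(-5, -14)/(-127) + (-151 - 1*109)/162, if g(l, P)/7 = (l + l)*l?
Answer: -44860/10287 ≈ -4.3608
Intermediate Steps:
g(l, P) = 14*l² (g(l, P) = 7*((l + l)*l) = 7*((2*l)*l) = 7*(2*l²) = 14*l²)
g(-5, -14)/(-127) + (-151 - 1*109)/162 = (14*(-5)²)/(-127) + (-151 - 1*109)/162 = (14*25)*(-1/127) + (-151 - 109)*(1/162) = 350*(-1/127) - 260*1/162 = -350/127 - 130/81 = -44860/10287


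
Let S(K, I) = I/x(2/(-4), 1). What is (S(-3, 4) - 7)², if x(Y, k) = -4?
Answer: 64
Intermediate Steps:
S(K, I) = -I/4 (S(K, I) = I/(-4) = I*(-¼) = -I/4)
(S(-3, 4) - 7)² = (-¼*4 - 7)² = (-1 - 7)² = (-8)² = 64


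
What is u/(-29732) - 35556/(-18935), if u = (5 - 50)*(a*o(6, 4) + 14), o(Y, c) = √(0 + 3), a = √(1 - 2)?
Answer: 534540021/281487710 + 45*I*√3/29732 ≈ 1.899 + 0.0026215*I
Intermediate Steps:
a = I (a = √(-1) = I ≈ 1.0*I)
o(Y, c) = √3
u = -630 - 45*I*√3 (u = (5 - 50)*(I*√3 + 14) = -45*(14 + I*√3) = -630 - 45*I*√3 ≈ -630.0 - 77.942*I)
u/(-29732) - 35556/(-18935) = (-630 - 45*I*√3)/(-29732) - 35556/(-18935) = (-630 - 45*I*√3)*(-1/29732) - 35556*(-1/18935) = (315/14866 + 45*I*√3/29732) + 35556/18935 = 534540021/281487710 + 45*I*√3/29732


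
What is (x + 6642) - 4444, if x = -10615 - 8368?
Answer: -16785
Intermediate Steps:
x = -18983
(x + 6642) - 4444 = (-18983 + 6642) - 4444 = -12341 - 4444 = -16785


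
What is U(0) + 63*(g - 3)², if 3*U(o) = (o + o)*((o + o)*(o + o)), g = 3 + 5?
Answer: 1575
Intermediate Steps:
g = 8
U(o) = 8*o³/3 (U(o) = ((o + o)*((o + o)*(o + o)))/3 = ((2*o)*((2*o)*(2*o)))/3 = ((2*o)*(4*o²))/3 = (8*o³)/3 = 8*o³/3)
U(0) + 63*(g - 3)² = (8/3)*0³ + 63*(8 - 3)² = (8/3)*0 + 63*5² = 0 + 63*25 = 0 + 1575 = 1575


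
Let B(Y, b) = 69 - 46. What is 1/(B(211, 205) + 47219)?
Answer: 1/47242 ≈ 2.1168e-5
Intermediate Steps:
B(Y, b) = 23
1/(B(211, 205) + 47219) = 1/(23 + 47219) = 1/47242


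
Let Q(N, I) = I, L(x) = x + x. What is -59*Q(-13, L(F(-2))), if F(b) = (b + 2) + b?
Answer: 236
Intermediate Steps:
F(b) = 2 + 2*b (F(b) = (2 + b) + b = 2 + 2*b)
L(x) = 2*x
-59*Q(-13, L(F(-2))) = -118*(2 + 2*(-2)) = -118*(2 - 4) = -118*(-2) = -59*(-4) = 236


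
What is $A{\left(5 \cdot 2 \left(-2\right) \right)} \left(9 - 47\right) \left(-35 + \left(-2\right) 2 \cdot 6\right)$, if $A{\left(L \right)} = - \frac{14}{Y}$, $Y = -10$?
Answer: $\frac{15694}{5} \approx 3138.8$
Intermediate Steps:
$A{\left(L \right)} = \frac{7}{5}$ ($A{\left(L \right)} = - \frac{14}{-10} = \left(-14\right) \left(- \frac{1}{10}\right) = \frac{7}{5}$)
$A{\left(5 \cdot 2 \left(-2\right) \right)} \left(9 - 47\right) \left(-35 + \left(-2\right) 2 \cdot 6\right) = \frac{7 \left(9 - 47\right) \left(-35 + \left(-2\right) 2 \cdot 6\right)}{5} = \frac{7 \left(- 38 \left(-35 - 24\right)\right)}{5} = \frac{7 \left(\left(-38\right) \left(-59\right)\right)}{5} = \frac{7}{5} \cdot 2242 = \frac{15694}{5}$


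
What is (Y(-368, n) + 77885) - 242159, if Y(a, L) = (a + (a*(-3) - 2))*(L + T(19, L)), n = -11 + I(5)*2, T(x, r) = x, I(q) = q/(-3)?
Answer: -482546/3 ≈ -1.6085e+5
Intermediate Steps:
I(q) = -q/3 (I(q) = q*(-1/3) = -q/3)
n = -43/3 (n = -11 - 1/3*5*2 = -11 - 5/3*2 = -11 - 10/3 = -43/3 ≈ -14.333)
Y(a, L) = (-2 - 2*a)*(19 + L) (Y(a, L) = (a + (a*(-3) - 2))*(L + 19) = (a + (-3*a - 2))*(19 + L) = (a + (-2 - 3*a))*(19 + L) = (-2 - 2*a)*(19 + L))
(Y(-368, n) + 77885) - 242159 = ((-38 - 38*(-368) - 2*(-43/3) - 2*(-43/3)*(-368)) + 77885) - 242159 = ((-38 + 13984 + 86/3 - 31648/3) + 77885) - 242159 = (10276/3 + 77885) - 242159 = 243931/3 - 242159 = -482546/3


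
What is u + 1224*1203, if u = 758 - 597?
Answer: 1472633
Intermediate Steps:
u = 161
u + 1224*1203 = 161 + 1224*1203 = 161 + 1472472 = 1472633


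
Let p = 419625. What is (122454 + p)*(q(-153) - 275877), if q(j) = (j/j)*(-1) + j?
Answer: -149630608449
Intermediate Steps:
q(j) = -1 + j (q(j) = 1*(-1) + j = -1 + j)
(122454 + p)*(q(-153) - 275877) = (122454 + 419625)*((-1 - 153) - 275877) = 542079*(-154 - 275877) = 542079*(-276031) = -149630608449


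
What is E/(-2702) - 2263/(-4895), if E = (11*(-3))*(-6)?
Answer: 2572708/6613145 ≈ 0.38903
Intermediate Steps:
E = 198 (E = -33*(-6) = 198)
E/(-2702) - 2263/(-4895) = 198/(-2702) - 2263/(-4895) = 198*(-1/2702) - 2263*(-1/4895) = -99/1351 + 2263/4895 = 2572708/6613145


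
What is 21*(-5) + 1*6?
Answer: -99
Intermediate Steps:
21*(-5) + 1*6 = -105 + 6 = -99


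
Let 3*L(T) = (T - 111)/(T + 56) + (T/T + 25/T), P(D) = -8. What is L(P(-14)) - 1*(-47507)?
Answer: 6840787/144 ≈ 47505.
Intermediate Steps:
L(T) = ⅓ + 25/(3*T) + (-111 + T)/(3*(56 + T)) (L(T) = ((T - 111)/(T + 56) + (T/T + 25/T))/3 = ((-111 + T)/(56 + T) + (1 + 25/T))/3 = (1 + 25/T + (-111 + T)/(56 + T))/3 = ⅓ + 25/(3*T) + (-111 + T)/(3*(56 + T)))
L(P(-14)) - 1*(-47507) = (⅔)*(700 + (-8)² - 15*(-8))/(-8*(56 - 8)) - 1*(-47507) = (⅔)*(-⅛)*(700 + 64 + 120)/48 + 47507 = (⅔)*(-⅛)*(1/48)*884 + 47507 = -221/144 + 47507 = 6840787/144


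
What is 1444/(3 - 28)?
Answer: -1444/25 ≈ -57.760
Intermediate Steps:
1444/(3 - 28) = 1444/(-25) = -1/25*1444 = -1444/25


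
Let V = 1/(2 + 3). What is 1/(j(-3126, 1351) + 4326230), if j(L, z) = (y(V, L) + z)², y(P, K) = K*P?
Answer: 25/121325391 ≈ 2.0606e-7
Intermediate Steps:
V = ⅕ (V = 1/5 = ⅕ ≈ 0.20000)
j(L, z) = (z + L/5)² (j(L, z) = (L*(⅕) + z)² = (L/5 + z)² = (z + L/5)²)
1/(j(-3126, 1351) + 4326230) = 1/((-3126 + 5*1351)²/25 + 4326230) = 1/((-3126 + 6755)²/25 + 4326230) = 1/((1/25)*3629² + 4326230) = 1/((1/25)*13169641 + 4326230) = 1/(13169641/25 + 4326230) = 1/(121325391/25) = 25/121325391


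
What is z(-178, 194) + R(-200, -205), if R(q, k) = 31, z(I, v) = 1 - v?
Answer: -162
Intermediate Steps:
z(-178, 194) + R(-200, -205) = (1 - 1*194) + 31 = (1 - 194) + 31 = -193 + 31 = -162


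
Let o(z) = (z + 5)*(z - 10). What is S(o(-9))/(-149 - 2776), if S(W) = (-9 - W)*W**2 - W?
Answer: 37772/225 ≈ 167.88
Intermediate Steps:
o(z) = (-10 + z)*(5 + z) (o(z) = (5 + z)*(-10 + z) = (-10 + z)*(5 + z))
S(W) = -W + W**2*(-9 - W) (S(W) = W**2*(-9 - W) - W = -W + W**2*(-9 - W))
S(o(-9))/(-149 - 2776) = (-(-50 + (-9)**2 - 5*(-9))*(1 + (-50 + (-9)**2 - 5*(-9))**2 + 9*(-50 + (-9)**2 - 5*(-9))))/(-149 - 2776) = -(-50 + 81 + 45)*(1 + (-50 + 81 + 45)**2 + 9*(-50 + 81 + 45))/(-2925) = -1*76*(1 + 76**2 + 9*76)*(-1/2925) = -1*76*(1 + 5776 + 684)*(-1/2925) = -1*76*6461*(-1/2925) = -491036*(-1/2925) = 37772/225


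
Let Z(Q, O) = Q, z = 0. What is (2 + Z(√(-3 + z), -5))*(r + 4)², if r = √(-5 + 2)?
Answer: 2 + 29*I*√3 ≈ 2.0 + 50.229*I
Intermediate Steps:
r = I*√3 (r = √(-3) = I*√3 ≈ 1.732*I)
(2 + Z(√(-3 + z), -5))*(r + 4)² = (2 + √(-3 + 0))*(I*√3 + 4)² = (2 + √(-3))*(4 + I*√3)² = (2 + I*√3)*(4 + I*√3)² = (4 + I*√3)²*(2 + I*√3)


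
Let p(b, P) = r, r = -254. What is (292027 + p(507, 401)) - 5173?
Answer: 286600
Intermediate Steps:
p(b, P) = -254
(292027 + p(507, 401)) - 5173 = (292027 - 254) - 5173 = 291773 - 5173 = 286600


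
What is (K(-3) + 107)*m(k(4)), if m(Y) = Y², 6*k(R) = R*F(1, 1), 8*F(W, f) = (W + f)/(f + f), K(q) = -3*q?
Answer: 29/36 ≈ 0.80556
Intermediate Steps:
F(W, f) = (W + f)/(16*f) (F(W, f) = ((W + f)/(f + f))/8 = ((W + f)/((2*f)))/8 = ((W + f)*(1/(2*f)))/8 = ((W + f)/(2*f))/8 = (W + f)/(16*f))
k(R) = R/48 (k(R) = (R*((1/16)*(1 + 1)/1))/6 = (R*((1/16)*1*2))/6 = (R*(⅛))/6 = (R/8)/6 = R/48)
(K(-3) + 107)*m(k(4)) = (-3*(-3) + 107)*((1/48)*4)² = (9 + 107)*(1/12)² = 116*(1/144) = 29/36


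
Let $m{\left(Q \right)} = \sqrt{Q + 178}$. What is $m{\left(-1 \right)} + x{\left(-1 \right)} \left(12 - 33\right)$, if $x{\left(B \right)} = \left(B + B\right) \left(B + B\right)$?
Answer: $-84 + \sqrt{177} \approx -70.696$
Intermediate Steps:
$x{\left(B \right)} = 4 B^{2}$ ($x{\left(B \right)} = 2 B 2 B = 4 B^{2}$)
$m{\left(Q \right)} = \sqrt{178 + Q}$
$m{\left(-1 \right)} + x{\left(-1 \right)} \left(12 - 33\right) = \sqrt{178 - 1} + 4 \left(-1\right)^{2} \left(12 - 33\right) = \sqrt{177} + 4 \cdot 1 \left(-21\right) = \sqrt{177} + 4 \left(-21\right) = \sqrt{177} - 84 = -84 + \sqrt{177}$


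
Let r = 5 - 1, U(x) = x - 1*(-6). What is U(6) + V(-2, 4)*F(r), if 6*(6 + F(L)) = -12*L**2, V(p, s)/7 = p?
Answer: 544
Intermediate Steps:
V(p, s) = 7*p
U(x) = 6 + x (U(x) = x + 6 = 6 + x)
r = 4
F(L) = -6 - 2*L**2 (F(L) = -6 + (-12*L**2)/6 = -6 - 2*L**2)
U(6) + V(-2, 4)*F(r) = (6 + 6) + (7*(-2))*(-6 - 2*4**2) = 12 - 14*(-6 - 2*16) = 12 - 14*(-6 - 32) = 12 - 14*(-38) = 12 + 532 = 544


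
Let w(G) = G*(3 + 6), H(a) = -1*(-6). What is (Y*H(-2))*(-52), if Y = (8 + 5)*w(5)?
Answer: -182520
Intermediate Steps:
H(a) = 6
w(G) = 9*G (w(G) = G*9 = 9*G)
Y = 585 (Y = (8 + 5)*(9*5) = 13*45 = 585)
(Y*H(-2))*(-52) = (585*6)*(-52) = 3510*(-52) = -182520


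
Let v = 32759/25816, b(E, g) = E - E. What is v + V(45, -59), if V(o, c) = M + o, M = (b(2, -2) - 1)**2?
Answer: 1220295/25816 ≈ 47.269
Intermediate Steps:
b(E, g) = 0
M = 1 (M = (0 - 1)**2 = (-1)**2 = 1)
v = 32759/25816 (v = 32759*(1/25816) = 32759/25816 ≈ 1.2689)
V(o, c) = 1 + o
v + V(45, -59) = 32759/25816 + (1 + 45) = 32759/25816 + 46 = 1220295/25816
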